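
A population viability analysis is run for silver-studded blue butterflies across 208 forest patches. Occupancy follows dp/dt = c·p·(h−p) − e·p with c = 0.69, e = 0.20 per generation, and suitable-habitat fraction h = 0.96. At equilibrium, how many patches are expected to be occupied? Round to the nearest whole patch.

p* = h − e/c = 0.96 − 0.2899 = 0.6701.
Expected occupied patches = N × p* = 208 × 0.6701 = 139.39 ≈ 139.

139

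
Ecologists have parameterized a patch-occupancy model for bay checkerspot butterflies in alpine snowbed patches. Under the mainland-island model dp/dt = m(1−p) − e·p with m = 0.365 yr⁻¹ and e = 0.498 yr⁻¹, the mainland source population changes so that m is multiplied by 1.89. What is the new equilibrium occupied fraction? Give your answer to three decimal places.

0.581

Before: p* = 0.365/(0.365+0.498) = 0.4229.
After: m = 0.68985, e = 0.498; p* = 0.68985/1.1879 = 0.5808.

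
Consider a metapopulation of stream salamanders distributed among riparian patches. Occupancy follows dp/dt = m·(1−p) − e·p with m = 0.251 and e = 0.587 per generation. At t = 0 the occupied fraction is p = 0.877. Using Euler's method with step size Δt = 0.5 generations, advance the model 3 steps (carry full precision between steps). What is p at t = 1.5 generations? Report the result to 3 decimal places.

0.413

Update rule: p ← p + [m·(1−p) − e·p]·Δt with Δt = 0.5.
t = 0.5: p = 0.87700 + (-0.24196) = 0.63504
t = 1: p = 0.63504 + (-0.14058) = 0.49446
t = 1.5: p = 0.49446 + (-0.08168) = 0.41278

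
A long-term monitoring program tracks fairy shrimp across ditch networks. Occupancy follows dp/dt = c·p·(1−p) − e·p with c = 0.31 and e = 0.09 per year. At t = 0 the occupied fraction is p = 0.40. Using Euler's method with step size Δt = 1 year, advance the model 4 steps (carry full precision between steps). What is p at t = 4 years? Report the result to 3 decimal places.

0.541

Update rule: p ← p + [c·p·(1−p) − e·p]·Δt with Δt = 1.
t = 1: p = 0.40000 + (+0.03840) = 0.43840
t = 2: p = 0.43840 + (+0.03687) = 0.47527
t = 3: p = 0.47527 + (+0.03454) = 0.50980
t = 4: p = 0.50980 + (+0.03159) = 0.54139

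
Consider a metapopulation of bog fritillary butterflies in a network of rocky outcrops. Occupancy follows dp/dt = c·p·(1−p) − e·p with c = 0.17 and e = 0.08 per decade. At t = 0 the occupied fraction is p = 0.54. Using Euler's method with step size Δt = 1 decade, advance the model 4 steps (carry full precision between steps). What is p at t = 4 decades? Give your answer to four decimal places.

Update rule: p ← p + [c·p·(1−p) − e·p]·Δt with Δt = 1.
t = 1: p = 0.54000 + (-0.00097) = 0.53903
t = 2: p = 0.53903 + (-0.00088) = 0.53815
t = 3: p = 0.53815 + (-0.00080) = 0.53735
t = 4: p = 0.53735 + (-0.00072) = 0.53662

0.5366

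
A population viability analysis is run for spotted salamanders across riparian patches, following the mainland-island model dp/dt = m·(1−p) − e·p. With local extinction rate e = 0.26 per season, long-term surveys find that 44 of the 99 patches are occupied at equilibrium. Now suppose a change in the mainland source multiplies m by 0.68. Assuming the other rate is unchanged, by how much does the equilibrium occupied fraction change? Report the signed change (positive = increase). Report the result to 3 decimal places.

-0.092

Observed p* = 44/99 = 0.44444.
Balance m(1−p*) = e·p* gives m = e·p*/(1−p*) = 0.26×0.44444/0.55556 = 0.20800.
New p* = m/(m+e) = 0.14144/(0.14144+0.26000) = 0.35233.
Δp* = 0.35233 − 0.44444 = -0.09211.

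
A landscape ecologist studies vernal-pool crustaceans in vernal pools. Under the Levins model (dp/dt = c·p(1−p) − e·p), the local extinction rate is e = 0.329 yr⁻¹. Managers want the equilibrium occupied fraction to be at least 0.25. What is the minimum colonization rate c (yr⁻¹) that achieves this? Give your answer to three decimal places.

0.439

p* = 1 − e/c ≥ 0.25 requires e/c ≤ 0.7500, i.e. c ≥ e/0.7500.
c_min = 0.329/0.7500 = 0.4387.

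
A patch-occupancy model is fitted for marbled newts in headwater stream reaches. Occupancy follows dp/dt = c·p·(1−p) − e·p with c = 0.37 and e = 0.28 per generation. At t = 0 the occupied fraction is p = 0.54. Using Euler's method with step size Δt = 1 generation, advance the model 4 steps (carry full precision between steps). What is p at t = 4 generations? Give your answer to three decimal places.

0.382

Update rule: p ← p + [c·p·(1−p) − e·p]·Δt with Δt = 1.
step 1: Δp = -0.05929, p = 0.48071
step 2: Δp = -0.04224, p = 0.43847
step 3: Δp = -0.03167, p = 0.40680
step 4: Δp = -0.02462, p = 0.38218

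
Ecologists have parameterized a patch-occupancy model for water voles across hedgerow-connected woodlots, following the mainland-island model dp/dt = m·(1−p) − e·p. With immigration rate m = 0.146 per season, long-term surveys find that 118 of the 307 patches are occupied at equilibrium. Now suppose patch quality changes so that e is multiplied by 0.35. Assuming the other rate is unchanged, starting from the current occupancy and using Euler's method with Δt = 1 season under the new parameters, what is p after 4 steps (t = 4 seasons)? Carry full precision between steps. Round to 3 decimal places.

0.550

Observed p* = 118/307 = 0.38436.
Balance m(1−p*) = e·p* gives e = m(1−p*)/p* = 0.146×0.61564/0.38436 = 0.23385.
Starting from p₀ = 0.38436; update p ← p + (dp/dt)·Δt with the new parameters.
  1  |  dp/dt·Δt = +0.058424  |  p_1 = 0.442789
  2  |  dp/dt·Δt = +0.045112  |  p_2 = 0.487901
  3  |  dp/dt·Δt = +0.034833  |  p_3 = 0.522734
  4  |  dp/dt·Δt = +0.026897  |  p_4 = 0.549631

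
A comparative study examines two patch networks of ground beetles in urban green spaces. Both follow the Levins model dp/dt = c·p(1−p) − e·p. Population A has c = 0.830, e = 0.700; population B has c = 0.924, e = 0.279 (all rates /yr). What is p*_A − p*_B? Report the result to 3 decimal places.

A: p*_A = 1 − 0.700/0.830 = 0.1566.
B: p*_B = 1 − 0.279/0.924 = 0.6981.
p*_A − p*_B = 0.1566 − 0.6981 = -0.5414.

-0.541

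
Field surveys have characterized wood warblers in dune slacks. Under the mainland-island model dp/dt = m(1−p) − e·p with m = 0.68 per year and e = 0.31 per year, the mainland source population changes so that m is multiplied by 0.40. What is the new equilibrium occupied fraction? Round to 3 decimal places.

0.467

Before: p* = 0.68/(0.68+0.31) = 0.6869.
After: m = 0.272, e = 0.31; p* = 0.272/0.5820 = 0.4674.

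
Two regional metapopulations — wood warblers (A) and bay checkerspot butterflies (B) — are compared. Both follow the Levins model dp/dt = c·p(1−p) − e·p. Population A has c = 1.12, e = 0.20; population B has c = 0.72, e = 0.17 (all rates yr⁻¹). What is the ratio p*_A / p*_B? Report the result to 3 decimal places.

1.075

A: p*_A = 1 − 0.20/1.12 = 0.8214.
B: p*_B = 1 − 0.17/0.72 = 0.7639.
p*_A / p*_B = 0.8214/0.7639 = 1.0753.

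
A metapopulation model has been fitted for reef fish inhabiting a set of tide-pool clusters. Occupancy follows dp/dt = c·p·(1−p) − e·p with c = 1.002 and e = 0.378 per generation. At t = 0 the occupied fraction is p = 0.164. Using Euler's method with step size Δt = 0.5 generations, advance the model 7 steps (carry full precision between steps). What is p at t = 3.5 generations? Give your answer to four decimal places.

Update rule: p ← p + [c·p·(1−p) − e·p]·Δt with Δt = 0.5.
step 1: Δp = +0.03769, p = 0.20169
step 2: Δp = +0.04255, p = 0.24424
step 3: Δp = +0.04632, p = 0.29056
step 4: Δp = +0.04836, p = 0.33891
step 5: Δp = +0.04819, p = 0.38711
step 6: Δp = +0.04570, p = 0.43281
step 7: Δp = +0.04119, p = 0.47400

0.4740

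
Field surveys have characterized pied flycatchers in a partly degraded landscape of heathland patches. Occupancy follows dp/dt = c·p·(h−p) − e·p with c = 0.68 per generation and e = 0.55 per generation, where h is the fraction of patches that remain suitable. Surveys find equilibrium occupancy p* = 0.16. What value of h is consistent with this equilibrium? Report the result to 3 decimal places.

At equilibrium c(h−p*) = e, so h = p* + e/c.
h = 0.16 + 0.55/0.68 = 0.16 + 0.8088 = 0.9688.

0.969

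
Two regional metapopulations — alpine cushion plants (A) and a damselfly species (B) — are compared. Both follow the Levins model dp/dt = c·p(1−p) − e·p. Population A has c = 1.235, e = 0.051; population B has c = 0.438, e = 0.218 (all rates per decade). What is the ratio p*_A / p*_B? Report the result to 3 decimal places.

1.909

A: p*_A = 1 − 0.051/1.235 = 0.9587.
B: p*_B = 1 − 0.218/0.438 = 0.5023.
p*_A / p*_B = 0.9587/0.5023 = 1.9087.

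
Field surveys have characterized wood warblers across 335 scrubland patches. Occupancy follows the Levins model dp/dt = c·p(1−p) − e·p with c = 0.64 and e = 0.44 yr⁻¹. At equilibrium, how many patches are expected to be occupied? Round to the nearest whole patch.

105

p* = 1 − e/c = 1 − 0.44/0.64 = 0.3125.
Expected occupied patches = N × p* = 335 × 0.3125 = 104.69 ≈ 105.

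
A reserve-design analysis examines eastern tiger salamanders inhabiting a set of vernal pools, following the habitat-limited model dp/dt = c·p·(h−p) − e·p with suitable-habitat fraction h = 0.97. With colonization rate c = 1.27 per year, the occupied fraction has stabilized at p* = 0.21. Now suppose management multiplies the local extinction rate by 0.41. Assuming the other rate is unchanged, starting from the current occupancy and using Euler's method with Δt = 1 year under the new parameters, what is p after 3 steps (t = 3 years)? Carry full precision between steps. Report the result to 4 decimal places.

0.5807

Balance c(h−p*) = e gives e = 1.27×(0.97 − 0.21000) = 0.96520.
Starting from p₀ = 0.21000; update p ← p + (dp/dt)·Δt with the new parameters.
step 1: Δp = +0.11959, p = 0.32959
step 2: Δp = +0.13763, p = 0.46722
step 3: Δp = +0.11344, p = 0.58066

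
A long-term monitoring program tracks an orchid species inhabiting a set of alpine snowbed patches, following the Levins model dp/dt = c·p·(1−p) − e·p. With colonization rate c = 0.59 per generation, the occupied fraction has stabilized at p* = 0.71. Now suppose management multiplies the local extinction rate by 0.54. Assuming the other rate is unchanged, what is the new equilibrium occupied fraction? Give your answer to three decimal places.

Balance c(1−p*) = e gives e = 0.59×(1 − 0.71000) = 0.17110.
New p* = 1 − e/c = 1 − 0.09239/0.59000 = 0.84341.

0.843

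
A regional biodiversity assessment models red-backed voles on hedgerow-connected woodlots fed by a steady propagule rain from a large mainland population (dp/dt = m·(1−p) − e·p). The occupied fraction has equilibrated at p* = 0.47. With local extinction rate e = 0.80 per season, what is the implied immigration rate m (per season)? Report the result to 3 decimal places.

At equilibrium m(1−p*) = e·p*, so m = e·p*/(1−p*).
m = 0.80 × 0.47 / 0.5300 = 0.3760/0.5300 = 0.7094.

0.709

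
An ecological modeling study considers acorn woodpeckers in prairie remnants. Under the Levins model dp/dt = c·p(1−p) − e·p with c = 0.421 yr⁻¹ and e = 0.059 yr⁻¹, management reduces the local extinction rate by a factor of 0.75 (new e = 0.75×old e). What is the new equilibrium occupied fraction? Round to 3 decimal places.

0.895

Before: p* = 1 − 0.059/0.421 = 0.8599.
After the change, c = 0.421, e = 0.04425, so p* = 1 − 0.04425/0.421 = 0.8949.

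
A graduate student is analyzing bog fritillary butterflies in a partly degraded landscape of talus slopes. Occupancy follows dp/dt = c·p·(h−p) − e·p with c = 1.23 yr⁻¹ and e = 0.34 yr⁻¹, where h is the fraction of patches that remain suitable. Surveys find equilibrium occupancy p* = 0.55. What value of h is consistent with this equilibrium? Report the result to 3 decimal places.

At equilibrium c(h−p*) = e, so h = p* + e/c.
h = 0.55 + 0.34/1.23 = 0.55 + 0.2764 = 0.8264.

0.826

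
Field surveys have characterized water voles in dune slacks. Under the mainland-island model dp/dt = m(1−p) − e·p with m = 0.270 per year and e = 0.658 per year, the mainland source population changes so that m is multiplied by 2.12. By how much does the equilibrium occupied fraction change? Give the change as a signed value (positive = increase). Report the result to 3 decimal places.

Before: p* = 0.270/(0.270+0.658) = 0.2909.
After: m = 0.5724, e = 0.658; p* = 0.5724/1.2304 = 0.4652.
Δp* = 0.4652 − 0.2909 = +0.1743.

0.174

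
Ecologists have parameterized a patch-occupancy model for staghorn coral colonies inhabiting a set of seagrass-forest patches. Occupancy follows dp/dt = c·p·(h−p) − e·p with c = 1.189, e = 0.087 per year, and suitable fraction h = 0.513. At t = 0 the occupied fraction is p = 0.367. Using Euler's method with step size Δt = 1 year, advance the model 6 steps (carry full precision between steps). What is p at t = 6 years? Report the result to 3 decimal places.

0.439

Update rule: p ← p + [c·p·(h−p) − e·p]·Δt with Δt = 1.
t = 1: p = 0.36700 + (+0.03178) = 0.39878
t = 2: p = 0.39878 + (+0.01946) = 0.41824
t = 3: p = 0.41824 + (+0.01073) = 0.42898
t = 4: p = 0.42898 + (+0.00553) = 0.43451
t = 5: p = 0.43451 + (+0.00275) = 0.43726
t = 6: p = 0.43726 + (+0.00134) = 0.43860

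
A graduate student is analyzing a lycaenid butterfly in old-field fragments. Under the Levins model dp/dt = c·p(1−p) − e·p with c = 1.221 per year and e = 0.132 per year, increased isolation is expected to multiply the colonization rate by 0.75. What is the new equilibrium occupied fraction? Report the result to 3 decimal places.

Before: p* = 1 − 0.132/1.221 = 0.8919.
After the change, c = 0.91575, e = 0.132, so p* = 1 − 0.132/0.91575 = 0.8559.

0.856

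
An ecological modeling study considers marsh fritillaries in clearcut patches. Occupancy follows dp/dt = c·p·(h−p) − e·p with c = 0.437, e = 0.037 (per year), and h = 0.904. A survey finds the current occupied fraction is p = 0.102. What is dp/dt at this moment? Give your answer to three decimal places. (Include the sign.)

Colonization term: c·p·(h−p) = 0.437×0.102×0.8020 = 0.03575.
Extinction term: e·p = 0.00377.
dp/dt = 0.03575 − 0.00377 = 0.03197.

0.032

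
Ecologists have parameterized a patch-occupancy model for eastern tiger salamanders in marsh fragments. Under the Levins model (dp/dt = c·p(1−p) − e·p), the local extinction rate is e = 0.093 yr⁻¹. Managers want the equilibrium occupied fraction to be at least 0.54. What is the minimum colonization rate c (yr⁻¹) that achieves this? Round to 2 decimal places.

p* = 1 − e/c ≥ 0.54 requires e/c ≤ 0.4600, i.e. c ≥ e/0.4600.
c_min = 0.093/0.4600 = 0.2022.

0.20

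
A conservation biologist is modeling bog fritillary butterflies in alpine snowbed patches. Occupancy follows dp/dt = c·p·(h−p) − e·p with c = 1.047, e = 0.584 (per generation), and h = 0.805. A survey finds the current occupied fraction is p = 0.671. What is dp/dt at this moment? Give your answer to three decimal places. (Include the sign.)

Colonization term: c·p·(h−p) = 1.047×0.671×0.1340 = 0.09414.
Extinction term: e·p = 0.39186.
dp/dt = 0.09414 − 0.39186 = -0.29772.

-0.298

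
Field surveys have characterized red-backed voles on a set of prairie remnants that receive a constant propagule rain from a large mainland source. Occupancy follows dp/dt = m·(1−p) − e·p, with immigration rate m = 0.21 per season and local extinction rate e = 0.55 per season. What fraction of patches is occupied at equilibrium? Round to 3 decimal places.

Setting dp/dt = 0: m − m·p* = e·p*, so m = (m+e)·p*.
p* = m/(m+e) = 0.21/(0.21+0.55) = 0.21/0.7600 = 0.2763.

0.276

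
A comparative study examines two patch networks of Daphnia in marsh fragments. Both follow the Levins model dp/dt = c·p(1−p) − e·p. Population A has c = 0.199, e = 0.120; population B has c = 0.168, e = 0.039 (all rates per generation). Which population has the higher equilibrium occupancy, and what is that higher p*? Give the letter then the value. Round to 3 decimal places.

A: p*_A = 1 − 0.120/0.199 = 0.3970.
B: p*_B = 1 − 0.039/0.168 = 0.7679.
B is higher at 0.7679.

B, 0.768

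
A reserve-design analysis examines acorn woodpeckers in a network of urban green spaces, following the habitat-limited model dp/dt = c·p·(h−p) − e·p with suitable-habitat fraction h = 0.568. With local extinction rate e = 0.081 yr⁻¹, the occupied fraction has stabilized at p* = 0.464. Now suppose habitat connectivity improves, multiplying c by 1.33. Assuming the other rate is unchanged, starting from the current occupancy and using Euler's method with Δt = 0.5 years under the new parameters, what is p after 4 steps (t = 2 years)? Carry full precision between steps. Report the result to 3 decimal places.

Balance c(h−p*) = e gives c = e/(0.568 − 0.46400) = 0.081/0.10400 = 0.77885.
Starting from p₀ = 0.46400; update p ← p + (dp/dt)·Δt with the new parameters.
  1  |  dp/dt·Δt = +0.006201  |  p_1 = 0.470201
  2  |  dp/dt·Δt = +0.004774  |  p_2 = 0.474975
  3  |  dp/dt·Δt = +0.003648  |  p_3 = 0.478623
  4  |  dp/dt·Δt = +0.002772  |  p_4 = 0.481395

0.481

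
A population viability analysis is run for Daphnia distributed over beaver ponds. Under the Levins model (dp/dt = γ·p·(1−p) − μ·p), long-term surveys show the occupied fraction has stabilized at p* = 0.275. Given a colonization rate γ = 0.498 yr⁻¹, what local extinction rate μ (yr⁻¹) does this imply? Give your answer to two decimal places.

0.36

At equilibrium γ(1−p*) = μ.
μ = 0.498 × (1 − 0.275) = 0.498 × 0.7250 = 0.3610.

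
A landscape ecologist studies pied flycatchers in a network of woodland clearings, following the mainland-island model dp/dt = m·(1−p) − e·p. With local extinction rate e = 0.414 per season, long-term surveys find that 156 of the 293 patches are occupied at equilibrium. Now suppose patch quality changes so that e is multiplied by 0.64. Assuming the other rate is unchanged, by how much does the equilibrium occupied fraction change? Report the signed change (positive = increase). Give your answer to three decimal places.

Observed p* = 156/293 = 0.53242.
Balance m(1−p*) = e·p* gives m = e·p*/(1−p*) = 0.414×0.53242/0.46758 = 0.47141.
New p* = m/(m+e) = 0.47141/(0.47141+0.26496) = 0.64018.
Δp* = 0.64018 − 0.53242 = +0.10776.

0.108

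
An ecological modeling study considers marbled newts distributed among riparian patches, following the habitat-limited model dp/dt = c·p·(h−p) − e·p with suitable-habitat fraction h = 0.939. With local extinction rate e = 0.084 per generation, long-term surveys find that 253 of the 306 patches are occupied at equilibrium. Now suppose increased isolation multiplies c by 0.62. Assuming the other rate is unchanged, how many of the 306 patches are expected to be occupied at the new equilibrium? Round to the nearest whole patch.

232

Observed p* = 253/306 = 0.82680.
Balance c(h−p*) = e gives c = e/(0.939 − 0.82680) = 0.084/0.11220 = 0.74866.
New p* = 0.939 − e/c = 0.939 − 0.08400/0.46417 = 0.75803.
Expected occupied = 306 × 0.75803 = 231.96 ≈ 232.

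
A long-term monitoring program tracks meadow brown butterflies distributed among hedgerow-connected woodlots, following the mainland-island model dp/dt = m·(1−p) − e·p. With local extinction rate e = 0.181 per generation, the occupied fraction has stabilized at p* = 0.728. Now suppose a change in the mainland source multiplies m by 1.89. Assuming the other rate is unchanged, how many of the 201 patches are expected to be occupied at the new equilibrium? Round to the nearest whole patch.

168

Balance m(1−p*) = e·p* gives m = e·p*/(1−p*) = 0.181×0.72800/0.27200 = 0.48444.
New p* = m/(m+e) = 0.91559/(0.91559+0.18100) = 0.83494.
Expected occupied = 201 × 0.83494 = 167.82 ≈ 168.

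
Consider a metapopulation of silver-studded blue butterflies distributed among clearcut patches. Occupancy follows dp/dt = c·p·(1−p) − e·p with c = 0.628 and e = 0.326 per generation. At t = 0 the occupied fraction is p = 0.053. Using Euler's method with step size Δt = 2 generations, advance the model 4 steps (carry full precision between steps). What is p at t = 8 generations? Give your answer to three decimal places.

0.245

Update rule: p ← p + [c·p·(1−p) − e·p]·Δt with Δt = 2.
  1  |  dp/dt·Δt = +0.028484  |  p_1 = 0.081484
  2  |  dp/dt·Δt = +0.040877  |  p_2 = 0.122361
  3  |  dp/dt·Δt = +0.055101  |  p_3 = 0.177462
  4  |  dp/dt·Δt = +0.067632  |  p_4 = 0.245094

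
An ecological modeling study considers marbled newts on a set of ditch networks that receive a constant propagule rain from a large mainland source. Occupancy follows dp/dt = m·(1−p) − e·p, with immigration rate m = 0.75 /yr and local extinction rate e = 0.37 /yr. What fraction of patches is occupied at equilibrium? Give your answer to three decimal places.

0.670

Setting dp/dt = 0: m − m·p* = e·p*, so m = (m+e)·p*.
p* = m/(m+e) = 0.75/(0.75+0.37) = 0.75/1.1200 = 0.6696.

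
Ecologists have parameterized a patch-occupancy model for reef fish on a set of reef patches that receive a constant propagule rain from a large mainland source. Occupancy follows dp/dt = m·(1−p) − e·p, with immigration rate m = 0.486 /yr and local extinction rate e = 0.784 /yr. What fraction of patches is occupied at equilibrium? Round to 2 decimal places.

0.38

At equilibrium the propagule rain into empty patches balances local extinction: m(1−p*) = e·p*.
p* = m/(m+e) = 0.486/(0.486+0.784) = 0.486/1.2700 = 0.3827.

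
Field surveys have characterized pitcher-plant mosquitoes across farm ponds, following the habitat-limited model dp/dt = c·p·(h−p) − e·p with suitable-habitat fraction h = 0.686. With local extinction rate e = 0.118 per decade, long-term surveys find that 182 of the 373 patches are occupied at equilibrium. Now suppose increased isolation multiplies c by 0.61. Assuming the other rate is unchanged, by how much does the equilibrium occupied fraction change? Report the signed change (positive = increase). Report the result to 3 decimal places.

Observed p* = 182/373 = 0.48794.
Balance c(h−p*) = e gives c = e/(0.686 − 0.48794) = 0.118/0.19806 = 0.59578.
New p* = 0.686 − e/c = 0.686 − 0.11800/0.36343 = 0.36132.
Δp* = 0.36132 − 0.48794 = -0.12662.

-0.127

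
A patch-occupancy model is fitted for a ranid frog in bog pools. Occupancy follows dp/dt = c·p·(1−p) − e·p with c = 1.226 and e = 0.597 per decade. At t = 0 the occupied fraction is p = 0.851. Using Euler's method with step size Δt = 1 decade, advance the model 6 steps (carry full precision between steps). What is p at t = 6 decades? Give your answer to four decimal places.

Update rule: p ← p + [c·p·(1−p) − e·p]·Δt with Δt = 1.
  1  |  dp/dt·Δt = -0.352591  |  p_1 = 0.498409
  2  |  dp/dt·Δt = +0.008947  |  p_2 = 0.507356
  3  |  dp/dt·Δt = +0.003542  |  p_3 = 0.510898
  4  |  dp/dt·Δt = +0.001348  |  p_4 = 0.512246
  5  |  dp/dt·Δt = +0.000505  |  p_5 = 0.512751
  6  |  dp/dt·Δt = +0.000188  |  p_6 = 0.512939

0.5129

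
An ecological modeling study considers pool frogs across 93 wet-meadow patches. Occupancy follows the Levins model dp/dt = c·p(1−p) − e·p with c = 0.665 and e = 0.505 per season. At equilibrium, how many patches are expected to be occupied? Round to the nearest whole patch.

p* = 1 − e/c = 1 − 0.505/0.665 = 0.2406.
Expected occupied patches = N × p* = 93 × 0.2406 = 22.38 ≈ 22.

22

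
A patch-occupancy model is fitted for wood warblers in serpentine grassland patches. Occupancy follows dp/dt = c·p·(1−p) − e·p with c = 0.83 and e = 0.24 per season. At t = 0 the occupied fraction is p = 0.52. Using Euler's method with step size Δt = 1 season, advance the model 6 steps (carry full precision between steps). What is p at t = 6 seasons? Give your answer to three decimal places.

0.709

Update rule: p ← p + [c·p·(1−p) − e·p]·Δt with Δt = 1.
step 1: Δp = +0.08237, p = 0.60237
step 2: Δp = +0.05423, p = 0.65660
step 3: Δp = +0.02956, p = 0.68616
step 4: Δp = +0.01406, p = 0.70022
step 5: Δp = +0.00617, p = 0.70639
step 6: Δp = +0.00261, p = 0.70900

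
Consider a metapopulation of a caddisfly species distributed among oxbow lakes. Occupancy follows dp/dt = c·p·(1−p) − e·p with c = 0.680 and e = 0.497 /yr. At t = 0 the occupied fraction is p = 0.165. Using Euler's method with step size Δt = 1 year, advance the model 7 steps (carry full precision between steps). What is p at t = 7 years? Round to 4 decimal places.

0.2310

Update rule: p ← p + [c·p·(1−p) − e·p]·Δt with Δt = 1.
  1  |  dp/dt·Δt = +0.011682  |  p_1 = 0.176682
  2  |  dp/dt·Δt = +0.011106  |  p_2 = 0.187788
  3  |  dp/dt·Δt = +0.010385  |  p_3 = 0.198173
  4  |  dp/dt·Δt = +0.009560  |  p_4 = 0.207733
  5  |  dp/dt·Δt = +0.008671  |  p_5 = 0.216404
  6  |  dp/dt·Δt = +0.007757  |  p_6 = 0.224161
  7  |  dp/dt·Δt = +0.006853  |  p_7 = 0.231014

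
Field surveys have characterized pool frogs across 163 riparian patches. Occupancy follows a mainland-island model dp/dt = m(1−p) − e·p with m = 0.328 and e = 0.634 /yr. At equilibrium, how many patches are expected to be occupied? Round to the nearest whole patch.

56

p* = m/(m+e) = 0.328/0.9620 = 0.3410.
Expected occupied patches = N × p* = 163 × 0.3410 = 55.58 ≈ 56.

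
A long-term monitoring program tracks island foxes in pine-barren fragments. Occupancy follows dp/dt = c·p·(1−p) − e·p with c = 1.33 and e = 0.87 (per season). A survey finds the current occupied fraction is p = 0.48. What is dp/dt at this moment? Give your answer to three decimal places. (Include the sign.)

-0.086

Colonization term: c·p·(1−p) = 1.33×0.48×0.5200 = 0.33197.
Extinction term: e·p = 0.41760.
dp/dt = 0.33197 − 0.41760 = -0.08563.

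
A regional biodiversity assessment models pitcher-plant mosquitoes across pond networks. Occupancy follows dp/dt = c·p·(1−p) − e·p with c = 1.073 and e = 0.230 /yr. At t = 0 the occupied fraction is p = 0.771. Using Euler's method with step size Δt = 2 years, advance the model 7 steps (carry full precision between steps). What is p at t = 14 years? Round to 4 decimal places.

0.7867

Update rule: p ← p + [c·p·(1−p) − e·p]·Δt with Δt = 2.
  1  |  dp/dt·Δt = +0.024236  |  p_1 = 0.795236
  2  |  dp/dt·Δt = -0.016362  |  p_2 = 0.778873
  3  |  dp/dt·Δt = +0.011323  |  p_3 = 0.790197
  4  |  dp/dt·Δt = -0.007714  |  p_4 = 0.782483
  5  |  dp/dt·Δt = +0.005315  |  p_5 = 0.787797
  6  |  dp/dt·Δt = -0.003634  |  p_6 = 0.784163
  7  |  dp/dt·Δt = +0.002498  |  p_7 = 0.786661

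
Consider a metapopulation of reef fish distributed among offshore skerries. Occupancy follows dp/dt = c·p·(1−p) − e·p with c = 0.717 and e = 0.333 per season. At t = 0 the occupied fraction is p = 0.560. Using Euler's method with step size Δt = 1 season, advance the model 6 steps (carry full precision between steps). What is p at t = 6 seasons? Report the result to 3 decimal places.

Update rule: p ← p + [c·p·(1−p) − e·p]·Δt with Δt = 1.
t = 1: p = 0.56000 + (-0.00981) = 0.55019
t = 2: p = 0.55019 + (-0.00577) = 0.54442
t = 3: p = 0.54442 + (-0.00346) = 0.54096
t = 4: p = 0.54096 + (-0.00209) = 0.53887
t = 5: p = 0.53887 + (-0.00128) = 0.53759
t = 6: p = 0.53759 + (-0.00078) = 0.53681

0.537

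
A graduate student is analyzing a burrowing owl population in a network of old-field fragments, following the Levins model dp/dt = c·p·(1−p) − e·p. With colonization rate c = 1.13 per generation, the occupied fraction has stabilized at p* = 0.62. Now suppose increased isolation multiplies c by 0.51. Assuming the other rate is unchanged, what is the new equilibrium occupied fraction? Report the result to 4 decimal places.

Balance c(1−p*) = e gives e = 1.13×(1 − 0.62000) = 0.42940.
New p* = 1 − e/c = 1 − 0.42940/0.57630 = 0.25490.

0.2549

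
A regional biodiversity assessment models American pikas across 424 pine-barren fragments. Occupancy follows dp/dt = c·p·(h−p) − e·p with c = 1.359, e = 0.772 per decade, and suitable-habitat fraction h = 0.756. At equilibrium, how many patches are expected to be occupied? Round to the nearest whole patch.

p* = h − e/c = 0.756 − 0.5681 = 0.1879.
Expected occupied patches = N × p* = 424 × 0.1879 = 79.68 ≈ 80.

80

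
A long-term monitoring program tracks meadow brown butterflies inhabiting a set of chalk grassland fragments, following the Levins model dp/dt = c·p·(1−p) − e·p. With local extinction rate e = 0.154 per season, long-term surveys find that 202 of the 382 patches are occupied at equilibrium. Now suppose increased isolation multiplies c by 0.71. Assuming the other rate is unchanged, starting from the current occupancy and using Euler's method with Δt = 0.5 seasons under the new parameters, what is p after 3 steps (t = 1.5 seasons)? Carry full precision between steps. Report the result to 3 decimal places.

0.496

Observed p* = 202/382 = 0.52880.
Balance c(1−p*) = e gives c = e/(1 − 0.52880) = 0.154/0.47120 = 0.32682.
Starting from p₀ = 0.52880; update p ← p + (dp/dt)·Δt with the new parameters.
t = 0.5: p = 0.52880 + (-0.01181) = 0.51699
t = 1: p = 0.51699 + (-0.01084) = 0.50615
t = 1.5: p = 0.50615 + (-0.00997) = 0.49618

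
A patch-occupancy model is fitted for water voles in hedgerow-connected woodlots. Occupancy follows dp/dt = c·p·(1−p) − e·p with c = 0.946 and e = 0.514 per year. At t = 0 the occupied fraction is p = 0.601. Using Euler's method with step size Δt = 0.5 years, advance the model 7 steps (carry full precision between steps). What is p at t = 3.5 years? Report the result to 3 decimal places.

0.476

Update rule: p ← p + [c·p·(1−p) − e·p]·Δt with Δt = 0.5.
  1  |  dp/dt·Δt = -0.041032  |  p_1 = 0.559968
  2  |  dp/dt·Δt = -0.027363  |  p_2 = 0.532605
  3  |  dp/dt·Δt = -0.019132  |  p_3 = 0.513473
  4  |  dp/dt·Δt = -0.013798  |  p_4 = 0.499674
  5  |  dp/dt·Δt = -0.010166  |  p_5 = 0.489508
  6  |  dp/dt·Δt = -0.007606  |  p_6 = 0.481902
  7  |  dp/dt·Δt = -0.005754  |  p_7 = 0.476149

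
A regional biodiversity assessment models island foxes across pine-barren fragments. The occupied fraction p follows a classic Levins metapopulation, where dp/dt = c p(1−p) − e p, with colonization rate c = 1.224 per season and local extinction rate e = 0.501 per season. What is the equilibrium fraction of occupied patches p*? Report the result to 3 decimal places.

0.591

Setting dp/dt = 0 and dividing through by p* gives c·(1−p*) = e.
So p* = 1 − e/c = 1 − 0.501/1.224 = 1 − 0.4093 = 0.5907.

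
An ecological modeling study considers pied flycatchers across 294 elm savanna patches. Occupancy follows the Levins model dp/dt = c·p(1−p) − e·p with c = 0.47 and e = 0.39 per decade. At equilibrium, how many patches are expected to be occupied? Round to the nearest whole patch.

p* = 1 − e/c = 1 − 0.39/0.47 = 0.1702.
Expected occupied patches = N × p* = 294 × 0.1702 = 50.04 ≈ 50.

50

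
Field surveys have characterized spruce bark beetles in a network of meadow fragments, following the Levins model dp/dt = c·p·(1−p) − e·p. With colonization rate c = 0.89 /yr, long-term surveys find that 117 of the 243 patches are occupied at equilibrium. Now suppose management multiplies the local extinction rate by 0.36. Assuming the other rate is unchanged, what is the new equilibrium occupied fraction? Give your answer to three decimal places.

0.813

Observed p* = 117/243 = 0.48148.
Balance c(1−p*) = e gives e = 0.89×(1 − 0.48148) = 0.46148.
New p* = 1 − e/c = 1 − 0.16613/0.89000 = 0.81334.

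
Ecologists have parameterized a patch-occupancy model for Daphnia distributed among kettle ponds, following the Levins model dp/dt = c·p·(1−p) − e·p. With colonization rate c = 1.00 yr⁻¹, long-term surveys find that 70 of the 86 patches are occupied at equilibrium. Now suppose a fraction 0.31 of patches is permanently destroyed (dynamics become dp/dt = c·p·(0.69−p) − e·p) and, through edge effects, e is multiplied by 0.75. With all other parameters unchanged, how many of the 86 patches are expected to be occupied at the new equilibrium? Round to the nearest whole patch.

47

Observed p* = 70/86 = 0.81395.
Balance c(1−p*) = e gives e = 1.00×(1 − 0.81395) = 0.18605.
New p* = 0.69 − e/c = 0.69 − 0.13954/1.00000 = 0.55046.
Expected occupied = 86 × 0.55046 = 47.34 ≈ 47.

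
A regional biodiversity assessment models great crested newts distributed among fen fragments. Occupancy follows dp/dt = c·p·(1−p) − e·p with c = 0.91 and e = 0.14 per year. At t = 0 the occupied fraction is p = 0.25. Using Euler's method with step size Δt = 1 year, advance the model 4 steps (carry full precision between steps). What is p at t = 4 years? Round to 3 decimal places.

Update rule: p ← p + [c·p·(1−p) − e·p]·Δt with Δt = 1.
  1  |  dp/dt·Δt = +0.135625  |  p_1 = 0.385625
  2  |  dp/dt·Δt = +0.161608  |  p_2 = 0.547233
  3  |  dp/dt·Δt = +0.148857  |  p_3 = 0.696090
  4  |  dp/dt·Δt = +0.095057  |  p_4 = 0.791147

0.791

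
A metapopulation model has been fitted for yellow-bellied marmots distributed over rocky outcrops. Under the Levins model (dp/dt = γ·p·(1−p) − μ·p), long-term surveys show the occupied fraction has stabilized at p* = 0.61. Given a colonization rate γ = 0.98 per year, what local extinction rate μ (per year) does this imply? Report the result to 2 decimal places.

0.38

At equilibrium γ(1−p*) = μ.
μ = 0.98 × (1 − 0.61) = 0.98 × 0.3900 = 0.3822.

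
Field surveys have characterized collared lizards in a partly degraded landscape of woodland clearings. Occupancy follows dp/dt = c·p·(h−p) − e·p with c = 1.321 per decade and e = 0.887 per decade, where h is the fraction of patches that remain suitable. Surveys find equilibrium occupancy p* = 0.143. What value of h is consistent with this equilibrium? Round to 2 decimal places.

At equilibrium c(h−p*) = e, so h = p* + e/c.
h = 0.143 + 0.887/1.321 = 0.143 + 0.6715 = 0.8145.

0.81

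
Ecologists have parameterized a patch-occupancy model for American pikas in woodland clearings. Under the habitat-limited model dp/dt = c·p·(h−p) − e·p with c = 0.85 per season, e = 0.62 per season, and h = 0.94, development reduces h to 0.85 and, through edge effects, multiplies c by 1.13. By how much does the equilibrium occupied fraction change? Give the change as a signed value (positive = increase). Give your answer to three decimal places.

Before: p* = h − e/c = 0.94 − 0.62/0.85 = 0.94 − 0.7294 = 0.2106.
After: c = 0.9605, e = 0.62, h = 0.85; p* = 0.85 − 0.62/0.9605 = 0.2045.
Δp* = 0.2045 − 0.2106 = -0.0061.

-0.006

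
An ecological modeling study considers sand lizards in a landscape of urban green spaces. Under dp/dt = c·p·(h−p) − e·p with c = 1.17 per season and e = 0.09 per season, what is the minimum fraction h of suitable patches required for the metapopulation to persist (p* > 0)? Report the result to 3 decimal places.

p* = h − e/c is positive only when h > e/c.
h_min = e/c = 0.09/1.17 = 0.0769.

0.077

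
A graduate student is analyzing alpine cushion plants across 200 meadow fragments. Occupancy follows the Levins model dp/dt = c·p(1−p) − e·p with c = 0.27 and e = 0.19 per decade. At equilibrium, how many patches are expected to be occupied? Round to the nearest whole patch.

59

p* = 1 − e/c = 1 − 0.19/0.27 = 0.2963.
Expected occupied patches = N × p* = 200 × 0.2963 = 59.26 ≈ 59.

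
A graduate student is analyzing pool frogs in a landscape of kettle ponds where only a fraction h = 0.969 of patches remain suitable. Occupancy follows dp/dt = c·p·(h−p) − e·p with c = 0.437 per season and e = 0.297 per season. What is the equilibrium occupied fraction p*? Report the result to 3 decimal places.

Setting dp/dt = 0 and dividing by p* gives c·(h−p*) = e.
So p* = h − e/c = 0.969 − 0.297/0.437 = 0.969 − 0.6796 = 0.2894.

0.289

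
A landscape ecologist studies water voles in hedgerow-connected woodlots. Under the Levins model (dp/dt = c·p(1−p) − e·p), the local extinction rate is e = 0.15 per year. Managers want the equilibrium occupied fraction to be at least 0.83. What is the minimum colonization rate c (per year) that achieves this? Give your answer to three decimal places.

0.882

p* = 1 − e/c ≥ 0.83 requires e/c ≤ 0.1700, i.e. c ≥ e/0.1700.
c_min = 0.15/0.1700 = 0.8824.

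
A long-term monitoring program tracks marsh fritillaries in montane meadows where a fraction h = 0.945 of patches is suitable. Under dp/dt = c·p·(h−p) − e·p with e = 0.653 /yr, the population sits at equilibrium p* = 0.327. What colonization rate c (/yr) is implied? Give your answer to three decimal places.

At equilibrium c(h−p*) = e, so c = e/(h−p*).
c = 0.653/(0.945 − 0.327) = 0.653/0.6180 = 1.0566.

1.057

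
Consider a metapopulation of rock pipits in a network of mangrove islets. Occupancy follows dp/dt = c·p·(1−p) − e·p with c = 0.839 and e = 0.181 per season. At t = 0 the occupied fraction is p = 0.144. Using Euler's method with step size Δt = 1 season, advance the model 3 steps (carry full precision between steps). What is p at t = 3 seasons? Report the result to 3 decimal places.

0.451

Update rule: p ← p + [c·p·(1−p) − e·p]·Δt with Δt = 1.
  1  |  dp/dt·Δt = +0.077354  |  p_1 = 0.221354
  2  |  dp/dt·Δt = +0.104542  |  p_2 = 0.325897
  3  |  dp/dt·Δt = +0.125331  |  p_3 = 0.451228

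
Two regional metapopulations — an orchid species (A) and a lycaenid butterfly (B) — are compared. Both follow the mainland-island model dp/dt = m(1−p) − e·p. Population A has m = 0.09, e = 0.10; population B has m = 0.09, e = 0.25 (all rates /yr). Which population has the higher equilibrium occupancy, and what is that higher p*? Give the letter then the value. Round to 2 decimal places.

A, 0.47

A: p*_A = m/(m+e) = 0.09/0.1900 = 0.4737.
B: p*_B = 0.09/0.3400 = 0.2647.
A is higher at 0.4737.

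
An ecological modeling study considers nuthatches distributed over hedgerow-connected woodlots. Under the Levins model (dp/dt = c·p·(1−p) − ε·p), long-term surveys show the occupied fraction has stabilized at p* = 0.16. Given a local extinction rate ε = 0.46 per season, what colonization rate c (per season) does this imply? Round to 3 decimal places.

At equilibrium c(1−p*) = ε, so c = ε/(1−p*).
c = 0.46/(1 − 0.16) = 0.46/0.8400 = 0.5476.

0.548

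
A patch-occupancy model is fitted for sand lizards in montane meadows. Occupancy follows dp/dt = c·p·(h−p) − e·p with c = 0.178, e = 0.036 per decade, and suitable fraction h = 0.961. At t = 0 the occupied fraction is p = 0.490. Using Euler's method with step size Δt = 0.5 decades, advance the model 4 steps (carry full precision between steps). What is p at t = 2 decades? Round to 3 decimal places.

Update rule: p ← p + [c·p·(h−p) − e·p]·Δt with Δt = 0.5.
p: 0.49000 → 0.50172  (Δp = +0.01172)
p: 0.50172 → 0.51320  (Δp = +0.01148)
p: 0.51320 → 0.52441  (Δp = +0.01122)
p: 0.52441 → 0.53535  (Δp = +0.01094)

0.535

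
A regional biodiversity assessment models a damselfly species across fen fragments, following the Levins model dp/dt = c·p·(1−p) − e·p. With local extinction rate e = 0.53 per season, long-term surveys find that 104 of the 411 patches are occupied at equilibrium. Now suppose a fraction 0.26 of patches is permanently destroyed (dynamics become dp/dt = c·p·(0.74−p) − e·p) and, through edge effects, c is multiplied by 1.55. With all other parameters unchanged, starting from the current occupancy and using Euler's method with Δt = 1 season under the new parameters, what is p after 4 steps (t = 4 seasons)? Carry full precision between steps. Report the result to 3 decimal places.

Observed p* = 104/411 = 0.25304.
Balance c(1−p*) = e gives c = e/(1 − 0.25304) = 0.53/0.74696 = 0.70954.
Starting from p₀ = 0.25304; update p ← p + (dp/dt)·Δt with the new parameters.
t = 1: p = 0.25304 + (+0.00141) = 0.25445
t = 2: p = 0.25445 + (+0.00102) = 0.25547
t = 3: p = 0.25547 + (+0.00074) = 0.25620
t = 4: p = 0.25620 + (+0.00053) = 0.25674

0.257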